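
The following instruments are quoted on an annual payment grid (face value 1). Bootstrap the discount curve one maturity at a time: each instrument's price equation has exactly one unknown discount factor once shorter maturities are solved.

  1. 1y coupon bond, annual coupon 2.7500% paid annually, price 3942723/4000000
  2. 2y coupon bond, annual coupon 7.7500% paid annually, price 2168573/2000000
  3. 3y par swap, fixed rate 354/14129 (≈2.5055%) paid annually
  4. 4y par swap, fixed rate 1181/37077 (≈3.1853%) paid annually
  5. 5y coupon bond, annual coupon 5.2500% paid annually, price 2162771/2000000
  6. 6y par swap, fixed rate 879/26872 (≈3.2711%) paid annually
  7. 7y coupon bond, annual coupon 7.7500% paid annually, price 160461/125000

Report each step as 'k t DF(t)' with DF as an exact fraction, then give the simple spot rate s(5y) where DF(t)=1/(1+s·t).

step 1 [1y] bond c/1=11/400: DF=(3942723/4000000 − 11/400·(0))/(1+11/400) = 9593/10000 ≈ 0.959300
step 2 [2y] bond c/1=31/400: DF=(2168573/2000000 − 31/400·(0.959300))/(1+31/400) = 9373/10000 ≈ 0.937300
step 3 [3y] swap r/1=354/14129: DF=(1 − 354/14129·(0.959300+0.937300))/(1+354/14129) = 2323/2500 ≈ 0.929200
step 4 [4y] swap r/1=1181/37077: DF=(1 − 1181/37077·(0.959300+0.937300+0.929200))/(1+1181/37077) = 8819/10000 ≈ 0.881900
step 5 [5y] bond c/1=21/400: DF=(2162771/2000000 − 21/400·(0.959300+0.937300+0.929200+0.881900))/(1+21/400) = 337/400 ≈ 0.842500
step 6 [6y] swap r/1=879/26872: DF=(1 − 879/26872·(0.959300+0.937300+0.929200+0.881900+0.842500))/(1+879/26872) = 4121/5000 ≈ 0.824200
step 7 [7y] bond c/1=31/400: DF=(160461/125000 − 31/400·(0.959300+0.937300+0.929200+0.881900+0.842500+0.824200))/(1+31/400) = 503/625 ≈ 0.804800

1 1 9593/10000
2 2 9373/10000
3 3 2323/2500
4 4 8819/10000
5 5 337/400
6 6 4121/5000
7 7 503/625
s(5y) = (1/(337/400) − 1)/(5) = 63/1685 ≈ 3.7389%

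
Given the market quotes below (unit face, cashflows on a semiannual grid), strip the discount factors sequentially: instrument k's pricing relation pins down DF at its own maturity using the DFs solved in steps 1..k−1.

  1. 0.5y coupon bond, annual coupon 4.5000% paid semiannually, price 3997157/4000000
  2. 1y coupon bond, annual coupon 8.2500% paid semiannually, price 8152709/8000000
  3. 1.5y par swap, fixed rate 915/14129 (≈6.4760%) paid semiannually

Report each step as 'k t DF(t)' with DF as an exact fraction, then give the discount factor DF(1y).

1 1/2 9773/10000
2 1 47/50
3 3/2 1817/2000
DF(1y) = 47/50 ≈ 0.940000

step 1 [0.5y] bond c/2=9/400: DF=(3997157/4000000 − 9/400·(0))/(1+9/400) = 9773/10000 ≈ 0.977300
step 2 [1y] bond c/2=33/800: DF=(8152709/8000000 − 33/800·(0.977300))/(1+33/800) = 47/50 ≈ 0.940000
step 3 [1.5y] swap r/2=915/28258: DF=(1 − 915/28258·(0.977300+0.940000))/(1+915/28258) = 1817/2000 ≈ 0.908500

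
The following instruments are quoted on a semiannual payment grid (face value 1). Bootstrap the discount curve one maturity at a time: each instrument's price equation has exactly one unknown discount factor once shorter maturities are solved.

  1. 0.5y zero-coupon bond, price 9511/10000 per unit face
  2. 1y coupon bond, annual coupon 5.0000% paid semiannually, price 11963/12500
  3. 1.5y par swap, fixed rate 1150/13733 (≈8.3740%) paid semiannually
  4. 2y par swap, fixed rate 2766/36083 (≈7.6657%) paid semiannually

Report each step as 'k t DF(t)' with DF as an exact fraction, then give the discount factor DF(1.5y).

step 1 [0.5y] zero: DF = P = 9511/10000 ≈ 0.951100
step 2 [1y] bond c/2=1/40: DF=(11963/12500 − 1/40·(0.951100))/(1+1/40) = 1821/2000 ≈ 0.910500
step 3 [1.5y] swap r/2=575/13733: DF=(1 − 575/13733·(0.951100+0.910500))/(1+575/13733) = 177/200 ≈ 0.885000
step 4 [2y] swap r/2=1383/36083: DF=(1 − 1383/36083·(0.951100+0.910500+0.885000))/(1+1383/36083) = 8617/10000 ≈ 0.861700

1 1/2 9511/10000
2 1 1821/2000
3 3/2 177/200
4 2 8617/10000
DF(1.5y) = 177/200 ≈ 0.885000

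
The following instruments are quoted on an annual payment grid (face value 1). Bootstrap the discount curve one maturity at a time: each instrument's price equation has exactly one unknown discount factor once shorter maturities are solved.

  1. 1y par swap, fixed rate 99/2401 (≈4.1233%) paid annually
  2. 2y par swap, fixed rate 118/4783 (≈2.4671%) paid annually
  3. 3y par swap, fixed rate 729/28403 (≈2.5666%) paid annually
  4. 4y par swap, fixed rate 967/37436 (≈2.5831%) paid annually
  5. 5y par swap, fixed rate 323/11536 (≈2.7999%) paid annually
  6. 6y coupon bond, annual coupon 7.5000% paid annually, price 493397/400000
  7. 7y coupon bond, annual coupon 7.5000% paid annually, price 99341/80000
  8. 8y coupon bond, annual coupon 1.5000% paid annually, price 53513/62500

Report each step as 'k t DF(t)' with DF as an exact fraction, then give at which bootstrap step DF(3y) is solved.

1 1 2401/2500
2 2 1191/1250
3 3 9271/10000
4 4 9033/10000
5 5 2177/2500
6 6 1651/2000
7 7 1939/2500
8 8 7517/10000
DF(3y) is solved at step 3

step 1 [1y] swap r/1=99/2401: DF=(1 − 99/2401·(0))/(1+99/2401) = 2401/2500 ≈ 0.960400
step 2 [2y] swap r/1=118/4783: DF=(1 − 118/4783·(0.960400))/(1+118/4783) = 1191/1250 ≈ 0.952800
step 3 [3y] swap r/1=729/28403: DF=(1 − 729/28403·(0.960400+0.952800))/(1+729/28403) = 9271/10000 ≈ 0.927100
step 4 [4y] swap r/1=967/37436: DF=(1 − 967/37436·(0.960400+0.952800+0.927100))/(1+967/37436) = 9033/10000 ≈ 0.903300
step 5 [5y] swap r/1=323/11536: DF=(1 − 323/11536·(0.960400+0.952800+0.927100+0.903300))/(1+323/11536) = 2177/2500 ≈ 0.870800
step 6 [6y] bond c/1=3/40: DF=(493397/400000 − 3/40·(0.960400+0.952800+0.927100+0.903300+0.870800))/(1+3/40) = 1651/2000 ≈ 0.825500
step 7 [7y] bond c/1=3/40: DF=(99341/80000 − 3/40·(0.960400+0.952800+0.927100+0.903300+0.870800+0.825500))/(1+3/40) = 1939/2500 ≈ 0.775600
step 8 [8y] bond c/1=3/200: DF=(53513/62500 − 3/200·(0.960400+0.952800+0.927100+0.903300+0.870800+0.825500+0.775600))/(1+3/200) = 7517/10000 ≈ 0.751700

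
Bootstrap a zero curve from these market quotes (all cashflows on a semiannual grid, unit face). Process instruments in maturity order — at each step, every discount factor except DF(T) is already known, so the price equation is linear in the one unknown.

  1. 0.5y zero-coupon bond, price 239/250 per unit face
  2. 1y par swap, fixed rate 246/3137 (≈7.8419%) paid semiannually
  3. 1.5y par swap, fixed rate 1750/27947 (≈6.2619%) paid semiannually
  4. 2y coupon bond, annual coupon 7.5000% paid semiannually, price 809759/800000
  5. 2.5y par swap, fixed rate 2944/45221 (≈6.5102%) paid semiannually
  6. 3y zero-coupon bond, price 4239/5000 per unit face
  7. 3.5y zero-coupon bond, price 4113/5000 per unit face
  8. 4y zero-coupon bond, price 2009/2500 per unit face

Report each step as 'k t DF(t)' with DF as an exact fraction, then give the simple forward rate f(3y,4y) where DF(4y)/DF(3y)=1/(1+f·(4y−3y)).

1 1/2 239/250
2 1 4631/5000
3 3/2 73/80
4 2 4373/5000
5 5/2 533/625
6 3 4239/5000
7 7/2 4113/5000
8 4 2009/2500
f(3y,4y) = ((4239/5000)/(2009/2500) − 1)/(1) = 221/4018 ≈ 5.5002%

step 1 [0.5y] zero: DF = P = 239/250 ≈ 0.956000
step 2 [1y] swap r/2=123/3137: DF=(1 − 123/3137·(0.956000))/(1+123/3137) = 4631/5000 ≈ 0.926200
step 3 [1.5y] swap r/2=875/27947: DF=(1 − 875/27947·(0.956000+0.926200))/(1+875/27947) = 73/80 ≈ 0.912500
step 4 [2y] bond c/2=3/80: DF=(809759/800000 − 3/80·(0.956000+0.926200+0.912500))/(1+3/80) = 4373/5000 ≈ 0.874600
step 5 [2.5y] swap r/2=1472/45221: DF=(1 − 1472/45221·(0.956000+0.926200+0.912500+0.874600))/(1+1472/45221) = 533/625 ≈ 0.852800
step 6 [3y] zero: DF = P = 4239/5000 ≈ 0.847800
step 7 [3.5y] zero: DF = P = 4113/5000 ≈ 0.822600
step 8 [4y] zero: DF = P = 2009/2500 ≈ 0.803600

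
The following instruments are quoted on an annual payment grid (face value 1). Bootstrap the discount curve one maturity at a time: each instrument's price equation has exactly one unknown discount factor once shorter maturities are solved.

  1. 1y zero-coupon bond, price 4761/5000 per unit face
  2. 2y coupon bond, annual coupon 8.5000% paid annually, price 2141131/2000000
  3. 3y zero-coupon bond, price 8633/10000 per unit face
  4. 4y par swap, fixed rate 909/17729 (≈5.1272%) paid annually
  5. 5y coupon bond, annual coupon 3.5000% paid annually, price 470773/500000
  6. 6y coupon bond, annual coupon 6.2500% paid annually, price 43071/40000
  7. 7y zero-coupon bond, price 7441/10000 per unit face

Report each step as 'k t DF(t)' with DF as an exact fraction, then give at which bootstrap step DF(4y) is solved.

step 1 [1y] zero: DF = P = 4761/5000 ≈ 0.952200
step 2 [2y] bond c/1=17/200: DF=(2141131/2000000 − 17/200·(0.952200))/(1+17/200) = 9121/10000 ≈ 0.912100
step 3 [3y] zero: DF = P = 8633/10000 ≈ 0.863300
step 4 [4y] swap r/1=909/17729: DF=(1 − 909/17729·(0.952200+0.912100+0.863300))/(1+909/17729) = 4091/5000 ≈ 0.818200
step 5 [5y] bond c/1=7/200: DF=(470773/500000 − 7/200·(0.952200+0.912100+0.863300+0.818200))/(1+7/200) = 3949/5000 ≈ 0.789800
step 6 [6y] bond c/1=1/16: DF=(43071/40000 − 1/16·(0.952200+0.912100+0.863300+0.818200+0.789800))/(1+1/16) = 474/625 ≈ 0.758400
step 7 [7y] zero: DF = P = 7441/10000 ≈ 0.744100

1 1 4761/5000
2 2 9121/10000
3 3 8633/10000
4 4 4091/5000
5 5 3949/5000
6 6 474/625
7 7 7441/10000
DF(4y) is solved at step 4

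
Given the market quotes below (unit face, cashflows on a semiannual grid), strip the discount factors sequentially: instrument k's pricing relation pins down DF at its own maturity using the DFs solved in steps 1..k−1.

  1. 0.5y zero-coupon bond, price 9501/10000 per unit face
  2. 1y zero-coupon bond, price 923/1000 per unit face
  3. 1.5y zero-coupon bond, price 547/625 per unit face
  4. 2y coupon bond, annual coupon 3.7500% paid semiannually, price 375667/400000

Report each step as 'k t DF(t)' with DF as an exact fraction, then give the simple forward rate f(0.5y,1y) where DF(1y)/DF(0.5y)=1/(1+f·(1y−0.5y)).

1 1/2 9501/10000
2 1 923/1000
3 3/2 547/625
4 2 8713/10000
f(0.5y,1y) = ((9501/10000)/(923/1000) − 1)/(1/2) = 271/4615 ≈ 5.8722%

step 1 [0.5y] zero: DF = P = 9501/10000 ≈ 0.950100
step 2 [1y] zero: DF = P = 923/1000 ≈ 0.923000
step 3 [1.5y] zero: DF = P = 547/625 ≈ 0.875200
step 4 [2y] bond c/2=3/160: DF=(375667/400000 − 3/160·(0.950100+0.923000+0.875200))/(1+3/160) = 8713/10000 ≈ 0.871300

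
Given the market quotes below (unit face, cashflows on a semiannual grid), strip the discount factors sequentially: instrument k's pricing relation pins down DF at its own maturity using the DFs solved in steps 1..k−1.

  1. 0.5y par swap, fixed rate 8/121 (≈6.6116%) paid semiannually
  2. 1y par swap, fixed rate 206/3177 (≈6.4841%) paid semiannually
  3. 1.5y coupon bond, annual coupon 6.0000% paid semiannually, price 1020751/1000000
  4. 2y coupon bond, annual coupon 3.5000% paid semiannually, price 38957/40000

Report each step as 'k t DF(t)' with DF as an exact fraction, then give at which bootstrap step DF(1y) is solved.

step 1 [0.5y] swap r/2=4/121: DF=(1 − 4/121·(0))/(1+4/121) = 121/125 ≈ 0.968000
step 2 [1y] swap r/2=103/3177: DF=(1 − 103/3177·(0.968000))/(1+103/3177) = 4691/5000 ≈ 0.938200
step 3 [1.5y] bond c/2=3/100: DF=(1020751/1000000 − 3/100·(0.968000+0.938200))/(1+3/100) = 1871/2000 ≈ 0.935500
step 4 [2y] bond c/2=7/400: DF=(38957/40000 − 7/400·(0.968000+0.938200+0.935500))/(1+7/400) = 9083/10000 ≈ 0.908300

1 1/2 121/125
2 1 4691/5000
3 3/2 1871/2000
4 2 9083/10000
DF(1y) is solved at step 2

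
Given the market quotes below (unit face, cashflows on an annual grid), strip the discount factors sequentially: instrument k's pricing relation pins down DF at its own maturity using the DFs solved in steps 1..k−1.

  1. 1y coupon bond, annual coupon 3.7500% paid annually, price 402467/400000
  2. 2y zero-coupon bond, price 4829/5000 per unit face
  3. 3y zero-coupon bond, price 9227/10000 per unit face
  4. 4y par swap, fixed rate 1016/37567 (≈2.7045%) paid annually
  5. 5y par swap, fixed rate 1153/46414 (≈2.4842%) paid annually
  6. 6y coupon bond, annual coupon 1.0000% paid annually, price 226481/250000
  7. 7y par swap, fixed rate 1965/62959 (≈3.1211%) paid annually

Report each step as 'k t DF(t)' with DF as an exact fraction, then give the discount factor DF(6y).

step 1 [1y] bond c/1=3/80: DF=(402467/400000 − 3/80·(0))/(1+3/80) = 4849/5000 ≈ 0.969800
step 2 [2y] zero: DF = P = 4829/5000 ≈ 0.965800
step 3 [3y] zero: DF = P = 9227/10000 ≈ 0.922700
step 4 [4y] swap r/1=1016/37567: DF=(1 − 1016/37567·(0.969800+0.965800+0.922700))/(1+1016/37567) = 1123/1250 ≈ 0.898400
step 5 [5y] swap r/1=1153/46414: DF=(1 − 1153/46414·(0.969800+0.965800+0.922700+0.898400))/(1+1153/46414) = 8847/10000 ≈ 0.884700
step 6 [6y] bond c/1=1/100: DF=(226481/250000 − 1/100·(0.969800+0.965800+0.922700+0.898400+0.884700))/(1+1/100) = 851/1000 ≈ 0.851000
step 7 [7y] swap r/1=1965/62959: DF=(1 − 1965/62959·(0.969800+0.965800+0.922700+0.898400+0.884700+0.851000))/(1+1965/62959) = 1607/2000 ≈ 0.803500

1 1 4849/5000
2 2 4829/5000
3 3 9227/10000
4 4 1123/1250
5 5 8847/10000
6 6 851/1000
7 7 1607/2000
DF(6y) = 851/1000 ≈ 0.851000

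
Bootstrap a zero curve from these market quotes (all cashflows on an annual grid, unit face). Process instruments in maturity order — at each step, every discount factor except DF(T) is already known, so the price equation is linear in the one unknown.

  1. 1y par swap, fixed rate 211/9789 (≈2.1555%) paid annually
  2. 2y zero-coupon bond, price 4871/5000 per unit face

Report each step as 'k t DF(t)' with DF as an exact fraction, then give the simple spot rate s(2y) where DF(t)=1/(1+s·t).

1 1 9789/10000
2 2 4871/5000
s(2y) = (1/(4871/5000) − 1)/(2) = 129/9742 ≈ 1.3242%

step 1 [1y] swap r/1=211/9789: DF=(1 − 211/9789·(0))/(1+211/9789) = 9789/10000 ≈ 0.978900
step 2 [2y] zero: DF = P = 4871/5000 ≈ 0.974200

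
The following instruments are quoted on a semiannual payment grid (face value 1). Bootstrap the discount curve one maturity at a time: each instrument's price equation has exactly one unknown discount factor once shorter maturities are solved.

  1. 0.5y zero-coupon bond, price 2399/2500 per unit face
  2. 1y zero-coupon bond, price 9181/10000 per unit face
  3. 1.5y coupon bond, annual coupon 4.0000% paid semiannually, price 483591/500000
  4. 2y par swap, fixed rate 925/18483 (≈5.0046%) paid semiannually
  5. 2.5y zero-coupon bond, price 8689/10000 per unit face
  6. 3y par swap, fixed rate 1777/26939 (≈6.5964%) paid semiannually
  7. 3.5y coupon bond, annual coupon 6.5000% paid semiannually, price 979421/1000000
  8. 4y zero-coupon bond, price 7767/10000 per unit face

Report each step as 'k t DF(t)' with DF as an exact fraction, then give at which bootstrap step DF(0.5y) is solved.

1 1/2 2399/2500
2 1 9181/10000
3 3/2 4557/5000
4 2 363/400
5 5/2 8689/10000
6 3 8223/10000
7 7/2 779/1000
8 4 7767/10000
DF(0.5y) is solved at step 1

step 1 [0.5y] zero: DF = P = 2399/2500 ≈ 0.959600
step 2 [1y] zero: DF = P = 9181/10000 ≈ 0.918100
step 3 [1.5y] bond c/2=1/50: DF=(483591/500000 − 1/50·(0.959600+0.918100))/(1+1/50) = 4557/5000 ≈ 0.911400
step 4 [2y] swap r/2=925/36966: DF=(1 − 925/36966·(0.959600+0.918100+0.911400))/(1+925/36966) = 363/400 ≈ 0.907500
step 5 [2.5y] zero: DF = P = 8689/10000 ≈ 0.868900
step 6 [3y] swap r/2=1777/53878: DF=(1 − 1777/53878·(0.959600+0.918100+0.911400+0.907500+0.868900))/(1+1777/53878) = 8223/10000 ≈ 0.822300
step 7 [3.5y] bond c/2=13/400: DF=(979421/1000000 − 13/400·(0.959600+0.918100+0.911400+0.907500+0.868900+0.822300))/(1+13/400) = 779/1000 ≈ 0.779000
step 8 [4y] zero: DF = P = 7767/10000 ≈ 0.776700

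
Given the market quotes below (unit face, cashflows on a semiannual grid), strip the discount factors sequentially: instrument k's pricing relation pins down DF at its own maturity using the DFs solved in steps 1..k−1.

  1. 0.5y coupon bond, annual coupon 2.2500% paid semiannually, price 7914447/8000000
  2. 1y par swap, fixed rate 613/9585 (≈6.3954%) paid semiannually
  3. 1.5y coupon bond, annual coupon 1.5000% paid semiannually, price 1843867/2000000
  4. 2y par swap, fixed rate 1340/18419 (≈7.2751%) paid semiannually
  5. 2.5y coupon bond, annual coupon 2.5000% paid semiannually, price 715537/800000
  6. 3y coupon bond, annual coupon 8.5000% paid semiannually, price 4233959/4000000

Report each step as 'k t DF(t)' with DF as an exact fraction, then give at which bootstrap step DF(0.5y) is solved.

1 1/2 9783/10000
2 1 9387/10000
3 3/2 563/625
4 2 433/500
5 5/2 8379/10000
6 3 831/1000
DF(0.5y) is solved at step 1

step 1 [0.5y] bond c/2=9/800: DF=(7914447/8000000 − 9/800·(0))/(1+9/800) = 9783/10000 ≈ 0.978300
step 2 [1y] swap r/2=613/19170: DF=(1 − 613/19170·(0.978300))/(1+613/19170) = 9387/10000 ≈ 0.938700
step 3 [1.5y] bond c/2=3/400: DF=(1843867/2000000 − 3/400·(0.978300+0.938700))/(1+3/400) = 563/625 ≈ 0.900800
step 4 [2y] swap r/2=670/18419: DF=(1 − 670/18419·(0.978300+0.938700+0.900800))/(1+670/18419) = 433/500 ≈ 0.866000
step 5 [2.5y] bond c/2=1/80: DF=(715537/800000 − 1/80·(0.978300+0.938700+0.900800+0.866000))/(1+1/80) = 8379/10000 ≈ 0.837900
step 6 [3y] bond c/2=17/400: DF=(4233959/4000000 − 17/400·(0.978300+0.938700+0.900800+0.866000+0.837900))/(1+17/400) = 831/1000 ≈ 0.831000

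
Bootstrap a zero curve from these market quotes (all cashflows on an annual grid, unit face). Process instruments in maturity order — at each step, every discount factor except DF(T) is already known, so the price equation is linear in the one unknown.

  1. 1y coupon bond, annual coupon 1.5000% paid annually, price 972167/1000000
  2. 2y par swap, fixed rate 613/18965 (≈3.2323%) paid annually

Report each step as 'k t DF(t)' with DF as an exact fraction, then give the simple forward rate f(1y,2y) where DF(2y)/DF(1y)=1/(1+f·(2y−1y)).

1 1 4789/5000
2 2 9387/10000
f(1y,2y) = ((4789/5000)/(9387/10000) − 1)/(1) = 191/9387 ≈ 2.0347%

step 1 [1y] bond c/1=3/200: DF=(972167/1000000 − 3/200·(0))/(1+3/200) = 4789/5000 ≈ 0.957800
step 2 [2y] swap r/1=613/18965: DF=(1 − 613/18965·(0.957800))/(1+613/18965) = 9387/10000 ≈ 0.938700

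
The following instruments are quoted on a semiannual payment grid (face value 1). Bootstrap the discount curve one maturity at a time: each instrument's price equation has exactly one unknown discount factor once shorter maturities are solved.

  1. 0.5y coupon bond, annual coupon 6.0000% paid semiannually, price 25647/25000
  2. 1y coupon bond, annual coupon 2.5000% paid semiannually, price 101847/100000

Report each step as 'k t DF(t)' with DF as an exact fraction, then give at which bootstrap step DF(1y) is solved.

1 1/2 249/250
2 1 621/625
DF(1y) is solved at step 2

step 1 [0.5y] bond c/2=3/100: DF=(25647/25000 − 3/100·(0))/(1+3/100) = 249/250 ≈ 0.996000
step 2 [1y] bond c/2=1/80: DF=(101847/100000 − 1/80·(0.996000))/(1+1/80) = 621/625 ≈ 0.993600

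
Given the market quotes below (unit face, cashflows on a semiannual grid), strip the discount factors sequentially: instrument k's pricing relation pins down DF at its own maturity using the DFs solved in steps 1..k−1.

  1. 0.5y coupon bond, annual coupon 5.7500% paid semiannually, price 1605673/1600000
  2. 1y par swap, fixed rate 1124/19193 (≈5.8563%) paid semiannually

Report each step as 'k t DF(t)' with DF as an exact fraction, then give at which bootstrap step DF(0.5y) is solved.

step 1 [0.5y] bond c/2=23/800: DF=(1605673/1600000 − 23/800·(0))/(1+23/800) = 1951/2000 ≈ 0.975500
step 2 [1y] swap r/2=562/19193: DF=(1 − 562/19193·(0.975500))/(1+562/19193) = 4719/5000 ≈ 0.943800

1 1/2 1951/2000
2 1 4719/5000
DF(0.5y) is solved at step 1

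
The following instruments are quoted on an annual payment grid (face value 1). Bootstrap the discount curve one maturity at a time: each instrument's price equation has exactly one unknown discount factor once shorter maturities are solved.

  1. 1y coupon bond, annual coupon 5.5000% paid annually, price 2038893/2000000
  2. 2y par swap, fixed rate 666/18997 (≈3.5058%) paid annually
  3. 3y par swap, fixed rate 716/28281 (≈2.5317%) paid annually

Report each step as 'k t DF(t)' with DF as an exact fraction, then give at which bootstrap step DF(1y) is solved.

1 1 9663/10000
2 2 4667/5000
3 3 2321/2500
DF(1y) is solved at step 1

step 1 [1y] bond c/1=11/200: DF=(2038893/2000000 − 11/200·(0))/(1+11/200) = 9663/10000 ≈ 0.966300
step 2 [2y] swap r/1=666/18997: DF=(1 − 666/18997·(0.966300))/(1+666/18997) = 4667/5000 ≈ 0.933400
step 3 [3y] swap r/1=716/28281: DF=(1 − 716/28281·(0.966300+0.933400))/(1+716/28281) = 2321/2500 ≈ 0.928400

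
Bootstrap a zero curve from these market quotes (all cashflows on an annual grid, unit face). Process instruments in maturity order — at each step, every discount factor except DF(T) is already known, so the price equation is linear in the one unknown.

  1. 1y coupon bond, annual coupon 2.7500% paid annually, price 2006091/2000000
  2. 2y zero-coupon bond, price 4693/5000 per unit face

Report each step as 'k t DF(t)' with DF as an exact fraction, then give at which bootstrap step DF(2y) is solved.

step 1 [1y] bond c/1=11/400: DF=(2006091/2000000 − 11/400·(0))/(1+11/400) = 4881/5000 ≈ 0.976200
step 2 [2y] zero: DF = P = 4693/5000 ≈ 0.938600

1 1 4881/5000
2 2 4693/5000
DF(2y) is solved at step 2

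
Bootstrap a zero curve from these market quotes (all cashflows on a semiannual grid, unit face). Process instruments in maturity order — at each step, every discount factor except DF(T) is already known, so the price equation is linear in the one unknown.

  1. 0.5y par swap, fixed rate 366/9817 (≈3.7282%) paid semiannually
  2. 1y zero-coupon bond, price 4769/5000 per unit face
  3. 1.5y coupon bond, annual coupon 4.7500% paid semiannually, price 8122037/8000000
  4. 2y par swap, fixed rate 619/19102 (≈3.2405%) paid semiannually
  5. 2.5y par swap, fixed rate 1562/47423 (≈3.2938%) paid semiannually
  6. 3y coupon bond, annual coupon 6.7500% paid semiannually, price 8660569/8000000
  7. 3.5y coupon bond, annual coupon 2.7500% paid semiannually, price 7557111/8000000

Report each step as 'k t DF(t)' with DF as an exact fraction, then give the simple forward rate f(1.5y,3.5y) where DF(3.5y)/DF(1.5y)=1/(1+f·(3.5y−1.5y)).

step 1 [0.5y] swap r/2=183/9817: DF=(1 − 183/9817·(0))/(1+183/9817) = 9817/10000 ≈ 0.981700
step 2 [1y] zero: DF = P = 4769/5000 ≈ 0.953800
step 3 [1.5y] bond c/2=19/800: DF=(8122037/8000000 − 19/800·(0.981700+0.953800))/(1+19/800) = 2367/2500 ≈ 0.946800
step 4 [2y] swap r/2=619/38204: DF=(1 − 619/38204·(0.981700+0.953800+0.946800))/(1+619/38204) = 9381/10000 ≈ 0.938100
step 5 [2.5y] swap r/2=781/47423: DF=(1 − 781/47423·(0.981700+0.953800+0.946800+0.938100))/(1+781/47423) = 9219/10000 ≈ 0.921900
step 6 [3y] bond c/2=27/800: DF=(8660569/8000000 − 27/800·(0.981700+0.953800+0.946800+0.938100+0.921900))/(1+27/800) = 2231/2500 ≈ 0.892400
step 7 [3.5y] bond c/2=11/800: DF=(7557111/8000000 − 11/800·(0.981700+0.953800+0.946800+0.938100+0.921900+0.892400))/(1+11/800) = 4277/5000 ≈ 0.855400

1 1/2 9817/10000
2 1 4769/5000
3 3/2 2367/2500
4 2 9381/10000
5 5/2 9219/10000
6 3 2231/2500
7 7/2 4277/5000
f(1.5y,3.5y) = ((2367/2500)/(4277/5000) − 1)/(2) = 457/8554 ≈ 5.3425%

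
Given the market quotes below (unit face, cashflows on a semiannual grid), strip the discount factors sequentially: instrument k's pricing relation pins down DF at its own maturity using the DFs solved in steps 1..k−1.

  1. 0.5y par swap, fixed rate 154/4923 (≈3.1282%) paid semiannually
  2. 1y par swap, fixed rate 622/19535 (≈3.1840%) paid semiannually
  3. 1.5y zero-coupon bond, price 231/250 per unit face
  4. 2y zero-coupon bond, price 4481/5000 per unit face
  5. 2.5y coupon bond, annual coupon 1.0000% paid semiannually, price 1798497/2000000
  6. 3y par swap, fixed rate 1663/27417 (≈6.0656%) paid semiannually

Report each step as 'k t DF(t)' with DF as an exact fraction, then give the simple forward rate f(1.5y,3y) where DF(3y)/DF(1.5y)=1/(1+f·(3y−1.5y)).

1 1/2 4923/5000
2 1 9689/10000
3 3/2 231/250
4 2 4481/5000
5 5/2 219/250
6 3 8337/10000
f(1.5y,3y) = ((231/250)/(8337/10000) − 1)/(3/2) = 86/1191 ≈ 7.2208%

step 1 [0.5y] swap r/2=77/4923: DF=(1 − 77/4923·(0))/(1+77/4923) = 4923/5000 ≈ 0.984600
step 2 [1y] swap r/2=311/19535: DF=(1 − 311/19535·(0.984600))/(1+311/19535) = 9689/10000 ≈ 0.968900
step 3 [1.5y] zero: DF = P = 231/250 ≈ 0.924000
step 4 [2y] zero: DF = P = 4481/5000 ≈ 0.896200
step 5 [2.5y] bond c/2=1/200: DF=(1798497/2000000 − 1/200·(0.984600+0.968900+0.924000+0.896200))/(1+1/200) = 219/250 ≈ 0.876000
step 6 [3y] swap r/2=1663/54834: DF=(1 − 1663/54834·(0.984600+0.968900+0.924000+0.896200+0.876000))/(1+1663/54834) = 8337/10000 ≈ 0.833700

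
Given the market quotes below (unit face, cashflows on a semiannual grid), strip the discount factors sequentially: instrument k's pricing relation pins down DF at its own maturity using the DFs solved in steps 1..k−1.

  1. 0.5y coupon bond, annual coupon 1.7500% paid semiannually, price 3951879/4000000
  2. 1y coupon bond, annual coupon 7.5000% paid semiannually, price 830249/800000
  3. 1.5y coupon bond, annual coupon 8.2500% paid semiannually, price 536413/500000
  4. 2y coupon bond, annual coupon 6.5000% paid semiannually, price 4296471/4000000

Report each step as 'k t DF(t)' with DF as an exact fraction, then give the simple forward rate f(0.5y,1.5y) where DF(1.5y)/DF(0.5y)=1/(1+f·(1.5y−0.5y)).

1 1/2 4897/5000
2 1 9649/10000
3 3/2 9533/10000
4 2 9491/10000
f(0.5y,1.5y) = ((4897/5000)/(9533/10000) − 1)/(1) = 261/9533 ≈ 2.7379%

step 1 [0.5y] bond c/2=7/800: DF=(3951879/4000000 − 7/800·(0))/(1+7/800) = 4897/5000 ≈ 0.979400
step 2 [1y] bond c/2=3/80: DF=(830249/800000 − 3/80·(0.979400))/(1+3/80) = 9649/10000 ≈ 0.964900
step 3 [1.5y] bond c/2=33/800: DF=(536413/500000 − 33/800·(0.979400+0.964900))/(1+33/800) = 9533/10000 ≈ 0.953300
step 4 [2y] bond c/2=13/400: DF=(4296471/4000000 − 13/400·(0.979400+0.964900+0.953300))/(1+13/400) = 9491/10000 ≈ 0.949100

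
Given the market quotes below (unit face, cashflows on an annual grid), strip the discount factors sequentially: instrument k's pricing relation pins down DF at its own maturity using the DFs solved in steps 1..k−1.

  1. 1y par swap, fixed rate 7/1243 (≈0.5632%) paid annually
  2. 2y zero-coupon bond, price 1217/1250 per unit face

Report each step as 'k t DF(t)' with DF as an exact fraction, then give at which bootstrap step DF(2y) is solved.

1 1 1243/1250
2 2 1217/1250
DF(2y) is solved at step 2

step 1 [1y] swap r/1=7/1243: DF=(1 − 7/1243·(0))/(1+7/1243) = 1243/1250 ≈ 0.994400
step 2 [2y] zero: DF = P = 1217/1250 ≈ 0.973600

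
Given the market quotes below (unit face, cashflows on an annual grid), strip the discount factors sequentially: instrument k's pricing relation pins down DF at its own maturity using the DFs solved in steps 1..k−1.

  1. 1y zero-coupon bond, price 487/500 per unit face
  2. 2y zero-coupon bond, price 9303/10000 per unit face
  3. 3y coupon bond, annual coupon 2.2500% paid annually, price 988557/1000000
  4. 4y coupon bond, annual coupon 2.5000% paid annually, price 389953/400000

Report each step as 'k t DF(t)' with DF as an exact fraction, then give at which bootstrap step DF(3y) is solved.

step 1 [1y] zero: DF = P = 487/500 ≈ 0.974000
step 2 [2y] zero: DF = P = 9303/10000 ≈ 0.930300
step 3 [3y] bond c/1=9/400: DF=(988557/1000000 − 9/400·(0.974000+0.930300))/(1+9/400) = 9249/10000 ≈ 0.924900
step 4 [4y] bond c/1=1/40: DF=(389953/400000 − 1/40·(0.974000+0.930300+0.924900))/(1+1/40) = 8821/10000 ≈ 0.882100

1 1 487/500
2 2 9303/10000
3 3 9249/10000
4 4 8821/10000
DF(3y) is solved at step 3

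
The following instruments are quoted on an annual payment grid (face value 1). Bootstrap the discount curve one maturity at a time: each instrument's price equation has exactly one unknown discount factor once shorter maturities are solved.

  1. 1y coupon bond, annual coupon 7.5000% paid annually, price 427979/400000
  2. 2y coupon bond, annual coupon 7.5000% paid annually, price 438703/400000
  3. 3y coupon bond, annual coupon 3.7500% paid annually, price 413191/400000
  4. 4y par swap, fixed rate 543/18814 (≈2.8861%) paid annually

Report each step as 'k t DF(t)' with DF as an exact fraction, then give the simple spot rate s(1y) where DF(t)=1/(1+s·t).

1 1 9953/10000
2 2 2377/2500
3 3 9253/10000
4 4 4457/5000
s(1y) = (1/(9953/10000) − 1)/(1) = 47/9953 ≈ 0.4722%

step 1 [1y] bond c/1=3/40: DF=(427979/400000 − 3/40·(0))/(1+3/40) = 9953/10000 ≈ 0.995300
step 2 [2y] bond c/1=3/40: DF=(438703/400000 − 3/40·(0.995300))/(1+3/40) = 2377/2500 ≈ 0.950800
step 3 [3y] bond c/1=3/80: DF=(413191/400000 − 3/80·(0.995300+0.950800))/(1+3/80) = 9253/10000 ≈ 0.925300
step 4 [4y] swap r/1=543/18814: DF=(1 − 543/18814·(0.995300+0.950800+0.925300))/(1+543/18814) = 4457/5000 ≈ 0.891400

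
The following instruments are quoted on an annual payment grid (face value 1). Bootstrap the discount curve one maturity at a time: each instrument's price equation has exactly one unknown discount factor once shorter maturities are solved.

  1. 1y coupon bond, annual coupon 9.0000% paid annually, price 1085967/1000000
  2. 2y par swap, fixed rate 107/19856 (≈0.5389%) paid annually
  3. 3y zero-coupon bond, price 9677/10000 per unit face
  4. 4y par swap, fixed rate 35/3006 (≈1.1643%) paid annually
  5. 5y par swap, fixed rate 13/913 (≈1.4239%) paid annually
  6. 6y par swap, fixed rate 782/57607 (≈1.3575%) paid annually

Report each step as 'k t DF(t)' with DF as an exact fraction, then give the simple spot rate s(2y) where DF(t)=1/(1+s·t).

step 1 [1y] bond c/1=9/100: DF=(1085967/1000000 − 9/100·(0))/(1+9/100) = 9963/10000 ≈ 0.996300
step 2 [2y] swap r/1=107/19856: DF=(1 − 107/19856·(0.996300))/(1+107/19856) = 9893/10000 ≈ 0.989300
step 3 [3y] zero: DF = P = 9677/10000 ≈ 0.967700
step 4 [4y] swap r/1=35/3006: DF=(1 − 35/3006·(0.996300+0.989300+0.967700))/(1+35/3006) = 1909/2000 ≈ 0.954500
step 5 [5y] swap r/1=13/913: DF=(1 − 13/913·(0.996300+0.989300+0.967700+0.954500))/(1+13/913) = 9311/10000 ≈ 0.931100
step 6 [6y] swap r/1=782/57607: DF=(1 − 782/57607·(0.996300+0.989300+0.967700+0.954500+0.931100))/(1+782/57607) = 4609/5000 ≈ 0.921800

1 1 9963/10000
2 2 9893/10000
3 3 9677/10000
4 4 1909/2000
5 5 9311/10000
6 6 4609/5000
s(2y) = (1/(9893/10000) − 1)/(2) = 107/19786 ≈ 0.5408%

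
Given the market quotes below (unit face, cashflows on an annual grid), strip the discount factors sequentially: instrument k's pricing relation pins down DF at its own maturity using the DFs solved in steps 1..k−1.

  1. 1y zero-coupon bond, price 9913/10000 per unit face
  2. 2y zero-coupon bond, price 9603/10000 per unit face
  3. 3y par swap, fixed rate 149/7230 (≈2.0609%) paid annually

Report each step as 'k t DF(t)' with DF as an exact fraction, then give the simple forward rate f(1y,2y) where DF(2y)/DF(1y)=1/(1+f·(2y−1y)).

step 1 [1y] zero: DF = P = 9913/10000 ≈ 0.991300
step 2 [2y] zero: DF = P = 9603/10000 ≈ 0.960300
step 3 [3y] swap r/1=149/7230: DF=(1 − 149/7230·(0.991300+0.960300))/(1+149/7230) = 2351/2500 ≈ 0.940400

1 1 9913/10000
2 2 9603/10000
3 3 2351/2500
f(1y,2y) = ((9913/10000)/(9603/10000) − 1)/(1) = 310/9603 ≈ 3.2282%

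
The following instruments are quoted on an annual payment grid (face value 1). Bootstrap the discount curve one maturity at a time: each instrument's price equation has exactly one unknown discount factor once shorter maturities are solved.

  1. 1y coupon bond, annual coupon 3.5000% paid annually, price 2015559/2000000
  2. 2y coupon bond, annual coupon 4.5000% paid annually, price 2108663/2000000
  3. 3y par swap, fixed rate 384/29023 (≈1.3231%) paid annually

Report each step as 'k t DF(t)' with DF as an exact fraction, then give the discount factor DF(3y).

1 1 9737/10000
2 2 967/1000
3 3 601/625
DF(3y) = 601/625 ≈ 0.961600

step 1 [1y] bond c/1=7/200: DF=(2015559/2000000 − 7/200·(0))/(1+7/200) = 9737/10000 ≈ 0.973700
step 2 [2y] bond c/1=9/200: DF=(2108663/2000000 − 9/200·(0.973700))/(1+9/200) = 967/1000 ≈ 0.967000
step 3 [3y] swap r/1=384/29023: DF=(1 − 384/29023·(0.973700+0.967000))/(1+384/29023) = 601/625 ≈ 0.961600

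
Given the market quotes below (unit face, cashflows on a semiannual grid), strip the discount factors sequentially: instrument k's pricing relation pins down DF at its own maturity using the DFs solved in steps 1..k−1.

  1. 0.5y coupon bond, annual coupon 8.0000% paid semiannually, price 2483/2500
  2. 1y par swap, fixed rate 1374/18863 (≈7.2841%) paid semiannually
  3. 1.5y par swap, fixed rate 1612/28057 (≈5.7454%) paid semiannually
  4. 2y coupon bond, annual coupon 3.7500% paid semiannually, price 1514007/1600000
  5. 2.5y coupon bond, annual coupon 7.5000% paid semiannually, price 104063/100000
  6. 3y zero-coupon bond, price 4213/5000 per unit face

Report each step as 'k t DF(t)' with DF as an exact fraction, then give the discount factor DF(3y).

1 1/2 191/200
2 1 9313/10000
3 3/2 4597/5000
4 2 2193/2500
5 5/2 8699/10000
6 3 4213/5000
DF(3y) = 4213/5000 ≈ 0.842600

step 1 [0.5y] bond c/2=1/25: DF=(2483/2500 − 1/25·(0))/(1+1/25) = 191/200 ≈ 0.955000
step 2 [1y] swap r/2=687/18863: DF=(1 − 687/18863·(0.955000))/(1+687/18863) = 9313/10000 ≈ 0.931300
step 3 [1.5y] swap r/2=806/28057: DF=(1 − 806/28057·(0.955000+0.931300))/(1+806/28057) = 4597/5000 ≈ 0.919400
step 4 [2y] bond c/2=3/160: DF=(1514007/1600000 − 3/160·(0.955000+0.931300+0.919400))/(1+3/160) = 2193/2500 ≈ 0.877200
step 5 [2.5y] bond c/2=3/80: DF=(104063/100000 − 3/80·(0.955000+0.931300+0.919400+0.877200))/(1+3/80) = 8699/10000 ≈ 0.869900
step 6 [3y] zero: DF = P = 4213/5000 ≈ 0.842600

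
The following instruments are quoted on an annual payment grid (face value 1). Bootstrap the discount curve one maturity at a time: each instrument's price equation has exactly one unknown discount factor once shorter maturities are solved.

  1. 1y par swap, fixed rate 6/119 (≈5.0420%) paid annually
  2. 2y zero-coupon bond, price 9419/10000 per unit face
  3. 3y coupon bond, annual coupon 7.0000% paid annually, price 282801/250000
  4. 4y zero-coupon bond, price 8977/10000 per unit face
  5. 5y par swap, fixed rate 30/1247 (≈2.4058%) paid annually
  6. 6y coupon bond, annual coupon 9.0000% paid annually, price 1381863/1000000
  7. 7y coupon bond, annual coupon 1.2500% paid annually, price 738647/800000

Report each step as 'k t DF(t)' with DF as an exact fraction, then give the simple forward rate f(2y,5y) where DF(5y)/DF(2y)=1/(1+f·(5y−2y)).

1 1 119/125
2 2 9419/10000
3 3 9333/10000
4 4 8977/10000
5 5 889/1000
6 6 2217/2500
7 7 211/250
f(2y,5y) = ((9419/10000)/(889/1000) − 1)/(3) = 529/26670 ≈ 1.9835%

step 1 [1y] swap r/1=6/119: DF=(1 − 6/119·(0))/(1+6/119) = 119/125 ≈ 0.952000
step 2 [2y] zero: DF = P = 9419/10000 ≈ 0.941900
step 3 [3y] bond c/1=7/100: DF=(282801/250000 − 7/100·(0.952000+0.941900))/(1+7/100) = 9333/10000 ≈ 0.933300
step 4 [4y] zero: DF = P = 8977/10000 ≈ 0.897700
step 5 [5y] swap r/1=30/1247: DF=(1 − 30/1247·(0.952000+0.941900+0.933300+0.897700))/(1+30/1247) = 889/1000 ≈ 0.889000
step 6 [6y] bond c/1=9/100: DF=(1381863/1000000 − 9/100·(0.952000+0.941900+0.933300+0.897700+0.889000))/(1+9/100) = 2217/2500 ≈ 0.886800
step 7 [7y] bond c/1=1/80: DF=(738647/800000 − 1/80·(0.952000+0.941900+0.933300+0.897700+0.889000+0.886800))/(1+1/80) = 211/250 ≈ 0.844000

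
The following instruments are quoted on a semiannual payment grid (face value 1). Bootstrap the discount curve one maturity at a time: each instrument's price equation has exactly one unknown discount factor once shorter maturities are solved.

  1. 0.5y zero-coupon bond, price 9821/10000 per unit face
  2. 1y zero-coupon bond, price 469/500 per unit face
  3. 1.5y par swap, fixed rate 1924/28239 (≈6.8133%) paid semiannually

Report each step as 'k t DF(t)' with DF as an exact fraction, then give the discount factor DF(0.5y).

1 1/2 9821/10000
2 1 469/500
3 3/2 4519/5000
DF(0.5y) = 9821/10000 ≈ 0.982100

step 1 [0.5y] zero: DF = P = 9821/10000 ≈ 0.982100
step 2 [1y] zero: DF = P = 469/500 ≈ 0.938000
step 3 [1.5y] swap r/2=962/28239: DF=(1 − 962/28239·(0.982100+0.938000))/(1+962/28239) = 4519/5000 ≈ 0.903800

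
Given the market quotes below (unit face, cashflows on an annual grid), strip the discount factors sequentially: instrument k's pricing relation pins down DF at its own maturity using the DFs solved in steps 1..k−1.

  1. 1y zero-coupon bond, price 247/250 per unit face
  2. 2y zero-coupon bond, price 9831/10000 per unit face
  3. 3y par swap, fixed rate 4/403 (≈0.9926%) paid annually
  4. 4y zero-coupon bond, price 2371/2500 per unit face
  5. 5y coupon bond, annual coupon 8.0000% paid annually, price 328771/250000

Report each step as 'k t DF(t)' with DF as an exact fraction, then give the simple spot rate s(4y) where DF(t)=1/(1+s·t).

step 1 [1y] zero: DF = P = 247/250 ≈ 0.988000
step 2 [2y] zero: DF = P = 9831/10000 ≈ 0.983100
step 3 [3y] swap r/1=4/403: DF=(1 − 4/403·(0.988000+0.983100))/(1+4/403) = 2427/2500 ≈ 0.970800
step 4 [4y] zero: DF = P = 2371/2500 ≈ 0.948400
step 5 [5y] bond c/1=2/25: DF=(328771/250000 − 2/25·(0.988000+0.983100+0.970800+0.948400))/(1+2/25) = 1859/2000 ≈ 0.929500

1 1 247/250
2 2 9831/10000
3 3 2427/2500
4 4 2371/2500
5 5 1859/2000
s(4y) = (1/(2371/2500) − 1)/(4) = 129/9484 ≈ 1.3602%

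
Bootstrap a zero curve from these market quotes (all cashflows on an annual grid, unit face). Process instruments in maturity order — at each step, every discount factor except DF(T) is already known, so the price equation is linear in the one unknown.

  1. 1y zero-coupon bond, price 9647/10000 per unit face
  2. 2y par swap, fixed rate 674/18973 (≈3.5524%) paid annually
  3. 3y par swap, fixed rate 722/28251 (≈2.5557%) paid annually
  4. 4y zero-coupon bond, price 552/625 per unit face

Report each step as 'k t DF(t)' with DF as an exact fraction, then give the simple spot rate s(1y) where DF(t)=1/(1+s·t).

1 1 9647/10000
2 2 4663/5000
3 3 4639/5000
4 4 552/625
s(1y) = (1/(9647/10000) − 1)/(1) = 353/9647 ≈ 3.6592%

step 1 [1y] zero: DF = P = 9647/10000 ≈ 0.964700
step 2 [2y] swap r/1=674/18973: DF=(1 − 674/18973·(0.964700))/(1+674/18973) = 4663/5000 ≈ 0.932600
step 3 [3y] swap r/1=722/28251: DF=(1 − 722/28251·(0.964700+0.932600))/(1+722/28251) = 4639/5000 ≈ 0.927800
step 4 [4y] zero: DF = P = 552/625 ≈ 0.883200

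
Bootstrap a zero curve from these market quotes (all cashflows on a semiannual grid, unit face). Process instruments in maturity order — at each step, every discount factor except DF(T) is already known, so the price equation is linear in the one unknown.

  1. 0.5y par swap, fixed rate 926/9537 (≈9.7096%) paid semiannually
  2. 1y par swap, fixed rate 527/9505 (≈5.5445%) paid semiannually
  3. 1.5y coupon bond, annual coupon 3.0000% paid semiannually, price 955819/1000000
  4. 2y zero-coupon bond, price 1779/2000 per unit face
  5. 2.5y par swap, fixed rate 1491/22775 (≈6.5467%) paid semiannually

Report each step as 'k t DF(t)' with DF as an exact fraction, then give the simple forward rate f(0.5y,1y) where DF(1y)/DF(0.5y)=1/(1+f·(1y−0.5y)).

step 1 [0.5y] swap r/2=463/9537: DF=(1 − 463/9537·(0))/(1+463/9537) = 9537/10000 ≈ 0.953700
step 2 [1y] swap r/2=527/19010: DF=(1 − 527/19010·(0.953700))/(1+527/19010) = 9473/10000 ≈ 0.947300
step 3 [1.5y] bond c/2=3/200: DF=(955819/1000000 − 3/200·(0.953700+0.947300))/(1+3/200) = 571/625 ≈ 0.913600
step 4 [2y] zero: DF = P = 1779/2000 ≈ 0.889500
step 5 [2.5y] swap r/2=1491/45550: DF=(1 − 1491/45550·(0.953700+0.947300+0.913600+0.889500))/(1+1491/45550) = 8509/10000 ≈ 0.850900

1 1/2 9537/10000
2 1 9473/10000
3 3/2 571/625
4 2 1779/2000
5 5/2 8509/10000
f(0.5y,1y) = ((9537/10000)/(9473/10000) − 1)/(1/2) = 128/9473 ≈ 1.3512%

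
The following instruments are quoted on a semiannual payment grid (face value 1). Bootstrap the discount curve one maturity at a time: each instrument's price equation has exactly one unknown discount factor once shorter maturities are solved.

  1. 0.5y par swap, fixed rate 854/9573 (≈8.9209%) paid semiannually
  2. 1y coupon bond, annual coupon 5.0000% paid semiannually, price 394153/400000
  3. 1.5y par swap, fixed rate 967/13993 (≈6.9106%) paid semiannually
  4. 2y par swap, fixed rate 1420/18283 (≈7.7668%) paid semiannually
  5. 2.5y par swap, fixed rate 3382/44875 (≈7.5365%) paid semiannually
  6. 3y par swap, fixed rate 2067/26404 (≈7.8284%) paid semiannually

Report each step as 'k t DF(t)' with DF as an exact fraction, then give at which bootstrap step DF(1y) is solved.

1 1/2 9573/10000
2 1 469/500
3 3/2 9033/10000
4 2 429/500
5 5/2 8309/10000
6 3 7933/10000
DF(1y) is solved at step 2

step 1 [0.5y] swap r/2=427/9573: DF=(1 − 427/9573·(0))/(1+427/9573) = 9573/10000 ≈ 0.957300
step 2 [1y] bond c/2=1/40: DF=(394153/400000 − 1/40·(0.957300))/(1+1/40) = 469/500 ≈ 0.938000
step 3 [1.5y] swap r/2=967/27986: DF=(1 − 967/27986·(0.957300+0.938000))/(1+967/27986) = 9033/10000 ≈ 0.903300
step 4 [2y] swap r/2=710/18283: DF=(1 − 710/18283·(0.957300+0.938000+0.903300))/(1+710/18283) = 429/500 ≈ 0.858000
step 5 [2.5y] swap r/2=1691/44875: DF=(1 − 1691/44875·(0.957300+0.938000+0.903300+0.858000))/(1+1691/44875) = 8309/10000 ≈ 0.830900
step 6 [3y] swap r/2=2067/52808: DF=(1 − 2067/52808·(0.957300+0.938000+0.903300+0.858000+0.830900))/(1+2067/52808) = 7933/10000 ≈ 0.793300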